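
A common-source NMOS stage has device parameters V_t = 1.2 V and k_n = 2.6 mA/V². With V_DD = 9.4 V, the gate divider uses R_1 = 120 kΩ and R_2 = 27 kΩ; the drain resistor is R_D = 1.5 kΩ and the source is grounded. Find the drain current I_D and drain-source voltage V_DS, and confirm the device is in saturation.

I_D ≈ 0.36 mA, V_DS ≈ 8.9 V

V_G = V_DD·R_2/(R_1+R_2) = 9.4×27/147 = 1.73 V. With the source grounded, V_GS = V_G = 1.73 V.
Assume saturation: I_D = (k_n/2)(V_GS − V_t)² = (2.6/2)×(1.73 − 1.2)² = 1.3×0.527² = 0.36 mA.
V_DS = V_DD − I_D·R_D = 9.4 − 0.36×1.5 = 8.86 V.
Saturation requires V_DS ≥ V_GS − V_t = 0.527 V; 8.86 ≥ 0.527 ✓.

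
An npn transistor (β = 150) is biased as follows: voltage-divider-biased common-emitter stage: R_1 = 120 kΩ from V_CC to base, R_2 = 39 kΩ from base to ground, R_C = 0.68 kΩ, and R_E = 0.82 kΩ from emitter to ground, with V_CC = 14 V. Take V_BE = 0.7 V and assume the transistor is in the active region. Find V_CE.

Thevenize the base divider: V_Th = V_CC·R_2/(R_1+R_2) = 14×39/159 = 3.43 V, R_Th = R_1‖R_2 = 29.4 kΩ.
Base-emitter loop: V_Th = I_B·R_Th + V_BE + (β+1)I_B·R_E, so I_B = (3.43 − 0.7) / (29.4 + 151×0.82) = 0.0178 mA.
I_C = β·I_B = 150×0.0178 = 2.68 mA, and I_E = (β+1)I_B = 2.69 mA.
V_CE = V_CC − I_C·R_C − I_E·R_E = 14 − 2.68×0.68 − 2.69×0.82 = 9.97 V.
V_CE = 9.97 V > 0.2 V confirms active-region operation.

V_CE ≈ 10 V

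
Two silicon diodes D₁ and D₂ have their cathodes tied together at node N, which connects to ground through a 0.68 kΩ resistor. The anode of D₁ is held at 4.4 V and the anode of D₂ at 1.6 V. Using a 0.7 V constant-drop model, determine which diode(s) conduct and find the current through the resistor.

Only D₁ conducts; I_R ≈ 5.4 mA

Assume both conduct. Then node N would need to be at both 4.4−0.7 = 3.7 V and 1.6−0.7 = 0.9 V, which is impossible.
Assume only D₁ conducts: V_N = 4.4 − 0.7 = 3.7 V, so I_R = 3.7/0.68 = 5.44 mA.
Check D₂: its anode-to-cathode voltage is 1.6 − 3.7 = -2.1 V < 0.7 V, so it is off. The assumption is consistent.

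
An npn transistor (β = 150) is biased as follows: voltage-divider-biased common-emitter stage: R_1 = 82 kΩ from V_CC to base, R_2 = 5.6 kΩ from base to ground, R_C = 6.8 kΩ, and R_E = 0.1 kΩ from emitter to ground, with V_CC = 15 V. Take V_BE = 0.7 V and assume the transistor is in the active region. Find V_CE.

Thevenize the base divider: V_Th = V_CC·R_2/(R_1+R_2) = 15×5.6/87.6 = 0.959 V, R_Th = R_1‖R_2 = 5.24 kΩ.
Base-emitter loop: V_Th = I_B·R_Th + V_BE + (β+1)I_B·R_E, so I_B = (0.959 − 0.7) / (5.24 + 151×0.1) = 0.0127 mA.
I_C = β·I_B = 150×0.0127 = 1.91 mA, and I_E = (β+1)I_B = 1.92 mA.
V_CE = V_CC − I_C·R_C − I_E·R_E = 15 − 1.91×6.8 − 1.92×0.1 = 1.83 V.
V_CE = 1.83 V > 0.2 V confirms active-region operation.

V_CE ≈ 1.8 V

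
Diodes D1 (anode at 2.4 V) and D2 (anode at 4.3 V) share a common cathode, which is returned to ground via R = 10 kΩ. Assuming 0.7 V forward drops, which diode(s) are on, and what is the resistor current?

Only D2 conducts; I_R ≈ 0.36 mA

Assume both conduct. Then node N would need to be at both 2.4−0.7 = 1.7 V and 4.3−0.7 = 3.6 V, which is impossible.
Assume only D2 conducts: V_N = 4.3 − 0.7 = 3.6 V, so I_R = 3.6/10 = 0.36 mA.
Check D1: its anode-to-cathode voltage is 2.4 − 3.6 = -1.2 V < 0.7 V, so it is off. The assumption is consistent.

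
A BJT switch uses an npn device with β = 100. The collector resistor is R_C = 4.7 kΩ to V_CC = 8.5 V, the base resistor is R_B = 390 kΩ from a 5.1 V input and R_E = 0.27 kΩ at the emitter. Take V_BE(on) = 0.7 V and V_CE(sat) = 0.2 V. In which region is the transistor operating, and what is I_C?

Assume active. Base-emitter loop: I_B = (V_BB − V_BE)/(R_B + (β+1)R_E) = (5.1 − 0.7)/(390 + 101×0.27) = 0.0105 mA.
I_C = β·I_B = 100×0.0105 = 1.05 mA.
V_CE = V_CC − I_C·R_C − I_E·R_E = 8.5 − 1.05×4.7 − 1.07×0.27 = 3.26 V > V_CE(sat), so the active-region assumption holds.

active; I_C ≈ 1.1 mA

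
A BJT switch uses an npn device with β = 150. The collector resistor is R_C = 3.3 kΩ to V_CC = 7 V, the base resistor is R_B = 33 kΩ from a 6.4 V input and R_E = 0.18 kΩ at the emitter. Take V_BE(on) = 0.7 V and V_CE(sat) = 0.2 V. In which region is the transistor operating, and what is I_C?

Assume active: I_B = (6.4 − 0.7)/(33 + 151×0.18) = 0.0947 mA, I_C = β·I_B = 14.2 mA.
Then V_CE = 7 − 14.2×3.3 − 14.3×0.18 = -42.5 V < 0.2 V — the active assumption fails.
Re-solve with V_CE = 0.2 V. KCL at the emitter: V_E/R_E = (V_BB−0.7−V_E)/R_B + (V_CC−0.2−V_E)/R_C, giving V_E = 0.379 V.
I_C = (V_CC − 0.2 − V_E)/R_C = (6.8 − 0.379)/3.3 = 1.95 mA.
Check: I_B = (5.7 − 0.379)/33 = 0.161 mA, and β·I_B = 24.2 mA > I_C, confirming saturation.

saturation; I_C ≈ 1.9 mA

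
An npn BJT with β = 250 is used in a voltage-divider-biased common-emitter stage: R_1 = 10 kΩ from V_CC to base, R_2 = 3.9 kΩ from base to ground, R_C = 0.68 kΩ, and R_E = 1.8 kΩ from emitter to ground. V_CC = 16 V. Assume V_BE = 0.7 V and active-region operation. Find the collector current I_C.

Thevenize the base divider: V_Th = V_CC·R_2/(R_1+R_2) = 16×3.9/13.9 = 4.49 V, R_Th = R_1‖R_2 = 2.81 kΩ.
Base-emitter loop: V_Th = I_B·R_Th + V_BE + (β+1)I_B·R_E, so I_B = (4.49 − 0.7) / (2.81 + 251×1.8) = 0.00834 mA.
I_C = β·I_B = 250×0.00834 = 2.08 mA, and I_E = (β+1)I_B = 2.09 mA.
V_CE = V_CC − I_C·R_C − I_E·R_E = 16 − 2.08×0.68 − 2.09×1.8 = 10.8 V.
V_CE = 10.8 V > 0.2 V confirms active-region operation.

I_C ≈ 2.1 mA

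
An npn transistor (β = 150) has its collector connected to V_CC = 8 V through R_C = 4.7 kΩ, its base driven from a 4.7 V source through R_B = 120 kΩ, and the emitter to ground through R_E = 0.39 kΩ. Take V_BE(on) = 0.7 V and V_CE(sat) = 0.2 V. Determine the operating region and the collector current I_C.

saturation; I_C ≈ 1.5 mA

Assume active: I_B = (4.7 − 0.7)/(120 + 151×0.39) = 0.0224 mA, I_C = β·I_B = 3.35 mA.
Then V_CE = 8 − 3.35×4.7 − 3.38×0.39 = -9.08 V < 0.2 V — the active assumption fails.
Re-solve with V_CE = 0.2 V. KCL at the emitter: V_E/R_E = (V_BB−0.7−V_E)/R_B + (V_CC−0.2−V_E)/R_C, giving V_E = 0.608 V.
I_C = (V_CC − 0.2 − V_E)/R_C = (7.8 − 0.608)/4.7 = 1.53 mA.
Check: I_B = (4 − 0.608)/120 = 0.0283 mA, and β·I_B = 4.24 mA > I_C, confirming saturation.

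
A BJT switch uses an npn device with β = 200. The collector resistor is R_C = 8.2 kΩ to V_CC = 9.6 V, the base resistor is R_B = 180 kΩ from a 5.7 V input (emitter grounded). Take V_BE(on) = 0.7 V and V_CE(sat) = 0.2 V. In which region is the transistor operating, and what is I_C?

saturation; I_C ≈ 1.1 mA

Assume active: I_B = (5.7 − 0.7)/180 = 0.0278 mA, giving I_C = β·I_B = 5.56 mA.
But then V_CE = 9.6 − 5.56×8.2 = -36 V < V_CE(sat) = 0.2 V — impossible in the active region.
So the transistor is saturated. With V_CE = 0.2 V, I_C = (V_CC − 0.2)/R_C = 9.4/8.2 = 1.15 mA.
Check: β·I_B = 5.56 mA > I_C = 1.15 mA, confirming saturation.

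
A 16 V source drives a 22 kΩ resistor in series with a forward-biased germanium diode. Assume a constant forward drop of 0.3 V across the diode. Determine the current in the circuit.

I ≈ 0.71 mA

KVL around the loop: 16 = V_D + I·R = 0.3 + I × 22 kΩ.
So I = (16 − 0.3) / 22 kΩ = 15.7 / 22 = 0.714 mA.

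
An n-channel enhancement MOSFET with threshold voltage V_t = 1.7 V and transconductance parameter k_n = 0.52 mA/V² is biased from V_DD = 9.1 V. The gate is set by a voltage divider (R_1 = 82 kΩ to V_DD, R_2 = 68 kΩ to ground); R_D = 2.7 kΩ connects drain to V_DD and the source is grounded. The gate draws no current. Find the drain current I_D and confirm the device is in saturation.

I_D ≈ 1.5 mA

V_G = V_DD·R_2/(R_1+R_2) = 9.1×68/150 = 4.13 V. With the source grounded, V_GS = V_G = 4.13 V.
Assume saturation: I_D = (k_n/2)(V_GS − V_t)² = (0.52/2)×(4.13 − 1.7)² = 0.26×2.43² = 1.53 mA.
V_DS = V_DD − I_D·R_D = 9.1 − 1.53×2.7 = 4.97 V.
Saturation requires V_DS ≥ V_GS − V_t = 2.43 V; 4.97 ≥ 2.43 ✓.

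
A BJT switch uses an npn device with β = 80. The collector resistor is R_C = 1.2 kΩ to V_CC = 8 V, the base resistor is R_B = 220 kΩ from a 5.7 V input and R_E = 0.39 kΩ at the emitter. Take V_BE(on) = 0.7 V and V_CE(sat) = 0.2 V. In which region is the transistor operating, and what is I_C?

active; I_C ≈ 1.6 mA

Assume active. Base-emitter loop: I_B = (V_BB − V_BE)/(R_B + (β+1)R_E) = (5.7 − 0.7)/(220 + 81×0.39) = 0.0199 mA.
I_C = β·I_B = 80×0.0199 = 1.59 mA.
V_CE = V_CC − I_C·R_C − I_E·R_E = 8 − 1.59×1.2 − 1.61×0.39 = 5.46 V > V_CE(sat), so the active-region assumption holds.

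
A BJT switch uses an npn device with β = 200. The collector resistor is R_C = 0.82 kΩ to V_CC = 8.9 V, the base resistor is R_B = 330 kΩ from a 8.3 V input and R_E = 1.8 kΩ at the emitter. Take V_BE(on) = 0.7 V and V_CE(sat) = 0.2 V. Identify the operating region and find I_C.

active; I_C ≈ 2.2 mA

Assume active. Base-emitter loop: I_B = (V_BB − V_BE)/(R_B + (β+1)R_E) = (8.3 − 0.7)/(330 + 201×1.8) = 0.011 mA.
I_C = β·I_B = 200×0.011 = 2.2 mA.
V_CE = V_CC − I_C·R_C − I_E·R_E = 8.9 − 2.2×0.82 − 2.21×1.8 = 3.12 V > V_CE(sat), so the active-region assumption holds.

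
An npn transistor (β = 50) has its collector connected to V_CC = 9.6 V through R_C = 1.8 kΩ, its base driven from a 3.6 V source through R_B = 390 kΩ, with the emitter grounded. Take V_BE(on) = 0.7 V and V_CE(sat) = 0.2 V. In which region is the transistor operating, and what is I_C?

active; I_C ≈ 0.37 mA

Assume active. Base-emitter loop: I_B = (V_BB − V_BE)/R_B = (3.6 − 0.7)/390 = 0.00744 mA.
I_C = β·I_B = 50×0.00744 = 0.372 mA.
V_CE = V_CC − I_C·R_C = 9.6 − 0.372×1.8 = 8.93 V > V_CE(sat), so the active-region assumption holds.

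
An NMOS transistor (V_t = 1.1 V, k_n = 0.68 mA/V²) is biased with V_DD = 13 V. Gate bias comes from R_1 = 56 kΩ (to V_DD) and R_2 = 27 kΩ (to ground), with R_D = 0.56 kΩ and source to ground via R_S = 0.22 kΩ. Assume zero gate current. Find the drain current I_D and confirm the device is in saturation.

I_D ≈ 2.3 mA

V_G = V_DD·R_2/(R_1+R_2) = 13×27/83 = 4.23 V.
Assume saturation: I_D = (k_n/2)(V_GS − V_t)² with V_GS = V_G − I_D·R_S = 4.23 − 0.22·I_D.
Substituting gives 0.0165·I_D² − 1.47·I_D + 3.33 = 0, with roots I_D = 2.33 or 86.9 mA.
The root I_D = 86.9 mA gives V_GS = -14.9 V ≤ V_t, so take I_D = 2.33 mA.
Then V_GS = 3.72 V and V_DS = V_DD − I_D(R_D+R_S) = 13 − 2.33×0.78 = 11.2 V.
Saturation requires V_DS ≥ V_GS − V_t = 2.62 V; 11.2 ≥ 2.62 ✓.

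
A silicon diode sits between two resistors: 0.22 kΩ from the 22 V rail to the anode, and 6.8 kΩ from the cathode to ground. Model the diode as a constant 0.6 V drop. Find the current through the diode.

The two resistors are in series with the diode, so KVL gives 22 = I·0.22 + 0.6 + I·6.8.
I = (22 − 0.6) / (0.22 + 6.8) kΩ = 21.4 / 7.02 = 3.05 mA.

I ≈ 3 mA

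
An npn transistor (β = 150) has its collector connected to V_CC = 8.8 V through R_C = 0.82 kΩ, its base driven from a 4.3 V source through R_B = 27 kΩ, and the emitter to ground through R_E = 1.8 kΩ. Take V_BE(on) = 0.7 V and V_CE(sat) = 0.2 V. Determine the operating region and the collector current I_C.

active; I_C ≈ 1.8 mA

Assume active. Base-emitter loop: I_B = (V_BB − V_BE)/(R_B + (β+1)R_E) = (4.3 − 0.7)/(27 + 151×1.8) = 0.012 mA.
I_C = β·I_B = 150×0.012 = 1.81 mA.
V_CE = V_CC − I_C·R_C − I_E·R_E = 8.8 − 1.81×0.82 − 1.82×1.8 = 4.04 V > V_CE(sat), so the active-region assumption holds.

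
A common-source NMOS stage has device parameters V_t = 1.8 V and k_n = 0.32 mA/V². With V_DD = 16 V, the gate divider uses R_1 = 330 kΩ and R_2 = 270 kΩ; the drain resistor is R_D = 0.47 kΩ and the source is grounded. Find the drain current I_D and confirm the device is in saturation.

I_D ≈ 4.7 mA

V_G = V_DD·R_2/(R_1+R_2) = 16×270/600 = 7.2 V. With the source grounded, V_GS = V_G = 7.2 V.
Assume saturation: I_D = (k_n/2)(V_GS − V_t)² = (0.32/2)×(7.2 − 1.8)² = 0.16×5.4² = 4.67 mA.
V_DS = V_DD − I_D·R_D = 16 − 4.67×0.47 = 13.8 V.
Saturation requires V_DS ≥ V_GS − V_t = 5.4 V; 13.8 ≥ 5.4 ✓.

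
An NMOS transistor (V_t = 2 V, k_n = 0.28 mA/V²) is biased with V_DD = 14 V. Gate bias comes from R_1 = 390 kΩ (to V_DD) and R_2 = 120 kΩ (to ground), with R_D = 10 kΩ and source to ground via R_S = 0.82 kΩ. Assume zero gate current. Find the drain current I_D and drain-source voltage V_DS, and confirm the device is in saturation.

V_G = V_DD·R_2/(R_1+R_2) = 14×120/510 = 3.29 V.
Assume saturation: I_D = (k_n/2)(V_GS − V_t)² with V_GS = V_G − I_D·R_S = 3.29 − 0.82·I_D.
Substituting gives 0.0941·I_D² − 1.3·I_D + 0.234 = 0, with roots I_D = 0.183 or 13.6 mA.
The root I_D = 13.6 mA gives V_GS = -7.85 V ≤ V_t, so take I_D = 0.183 mA.
Then V_GS = 3.14 V and V_DS = V_DD − I_D(R_D+R_S) = 14 − 0.183×10.8 = 12 V.
Saturation requires V_DS ≥ V_GS − V_t = 1.14 V; 12 ≥ 1.14 ✓.

I_D ≈ 0.18 mA, V_DS ≈ 12 V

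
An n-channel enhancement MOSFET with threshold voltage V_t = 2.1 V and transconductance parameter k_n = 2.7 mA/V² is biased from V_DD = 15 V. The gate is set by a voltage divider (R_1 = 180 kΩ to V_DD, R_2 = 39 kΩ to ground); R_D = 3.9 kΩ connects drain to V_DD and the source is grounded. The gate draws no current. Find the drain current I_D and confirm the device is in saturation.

V_G = V_DD·R_2/(R_1+R_2) = 15×39/219 = 2.67 V. With the source grounded, V_GS = V_G = 2.67 V.
Assume saturation: I_D = (k_n/2)(V_GS − V_t)² = (2.7/2)×(2.67 − 2.1)² = 1.35×0.571² = 0.441 mA.
V_DS = V_DD − I_D·R_D = 15 − 0.441×3.9 = 13.3 V.
Saturation requires V_DS ≥ V_GS − V_t = 0.571 V; 13.3 ≥ 0.571 ✓.

I_D ≈ 0.44 mA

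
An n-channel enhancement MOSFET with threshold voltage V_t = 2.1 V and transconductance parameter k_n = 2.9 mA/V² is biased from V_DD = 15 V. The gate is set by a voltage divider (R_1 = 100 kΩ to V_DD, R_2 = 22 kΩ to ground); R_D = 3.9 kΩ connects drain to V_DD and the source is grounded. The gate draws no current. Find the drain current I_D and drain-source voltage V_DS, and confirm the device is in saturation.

I_D ≈ 0.53 mA, V_DS ≈ 13 V

V_G = V_DD·R_2/(R_1+R_2) = 15×22/122 = 2.7 V. With the source grounded, V_GS = V_G = 2.7 V.
Assume saturation: I_D = (k_n/2)(V_GS − V_t)² = (2.9/2)×(2.7 − 2.1)² = 1.45×0.605² = 0.531 mA.
V_DS = V_DD − I_D·R_D = 15 − 0.531×3.9 = 12.9 V.
Saturation requires V_DS ≥ V_GS − V_t = 0.605 V; 12.9 ≥ 0.605 ✓.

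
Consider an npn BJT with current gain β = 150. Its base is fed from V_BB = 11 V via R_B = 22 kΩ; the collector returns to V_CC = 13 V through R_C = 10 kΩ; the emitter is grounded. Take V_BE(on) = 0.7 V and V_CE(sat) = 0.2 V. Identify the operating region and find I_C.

Assume active: I_B = (11 − 0.7)/22 = 0.468 mA, giving I_C = β·I_B = 70.2 mA.
But then V_CE = 13 − 70.2×10 = -689 V < V_CE(sat) = 0.2 V — impossible in the active region.
So the transistor is saturated. With V_CE = 0.2 V, I_C = (V_CC − 0.2)/R_C = 12.8/10 = 1.28 mA.
Check: β·I_B = 70.2 mA > I_C = 1.28 mA, confirming saturation.

saturation; I_C ≈ 1.3 mA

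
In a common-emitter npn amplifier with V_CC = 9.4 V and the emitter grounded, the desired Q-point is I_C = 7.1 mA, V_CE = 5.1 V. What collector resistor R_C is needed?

R_C ≈ 0.61 kΩ

Collector loop: V_CC = I_C·R_C + V_CE.
R_C = (V_CC − V_CE)/I_C = (9.4 − 5.1)/7.1 = 0.606 kΩ.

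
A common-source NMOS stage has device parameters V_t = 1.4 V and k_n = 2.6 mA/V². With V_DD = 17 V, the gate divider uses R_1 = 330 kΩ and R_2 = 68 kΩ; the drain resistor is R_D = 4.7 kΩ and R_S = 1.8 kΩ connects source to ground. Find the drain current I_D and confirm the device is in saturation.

V_G = V_DD·R_2/(R_1+R_2) = 17×68/398 = 2.9 V.
Assume saturation: I_D = (k_n/2)(V_GS − V_t)² with V_GS = V_G − I_D·R_S = 2.9 − 1.8·I_D.
Substituting gives 4.21·I_D² − 8.04·I_D + 2.94 = 0, with roots I_D = 0.494 or 1.42 mA.
The root I_D = 1.42 mA gives V_GS = 0.356 V ≤ V_t, so take I_D = 0.494 mA.
Then V_GS = 2.02 V and V_DS = V_DD − I_D(R_D+R_S) = 17 − 0.494×6.5 = 13.8 V.
Saturation requires V_DS ≥ V_GS − V_t = 0.616 V; 13.8 ≥ 0.616 ✓.

I_D ≈ 0.49 mA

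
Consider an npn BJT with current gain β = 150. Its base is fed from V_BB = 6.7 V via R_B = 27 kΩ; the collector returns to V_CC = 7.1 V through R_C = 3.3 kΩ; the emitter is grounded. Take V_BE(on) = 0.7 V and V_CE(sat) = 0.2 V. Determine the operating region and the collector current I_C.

Assume active: I_B = (6.7 − 0.7)/27 = 0.222 mA, giving I_C = β·I_B = 33.3 mA.
But then V_CE = 7.1 − 33.3×3.3 = -103 V < V_CE(sat) = 0.2 V — impossible in the active region.
So the transistor is saturated. With V_CE = 0.2 V, I_C = (V_CC − 0.2)/R_C = 6.9/3.3 = 2.09 mA.
Check: β·I_B = 33.3 mA > I_C = 2.09 mA, confirming saturation.

saturation; I_C ≈ 2.1 mA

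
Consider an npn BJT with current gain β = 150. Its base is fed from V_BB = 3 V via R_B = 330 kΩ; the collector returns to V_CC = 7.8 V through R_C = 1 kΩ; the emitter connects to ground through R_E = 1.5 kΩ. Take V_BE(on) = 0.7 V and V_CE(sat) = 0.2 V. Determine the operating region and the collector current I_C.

Assume active. Base-emitter loop: I_B = (V_BB − V_BE)/(R_B + (β+1)R_E) = (3 − 0.7)/(330 + 151×1.5) = 0.00413 mA.
I_C = β·I_B = 150×0.00413 = 0.62 mA.
V_CE = V_CC − I_C·R_C − I_E·R_E = 7.8 − 0.62×1 − 0.624×1.5 = 6.24 V > V_CE(sat), so the active-region assumption holds.

active; I_C ≈ 0.62 mA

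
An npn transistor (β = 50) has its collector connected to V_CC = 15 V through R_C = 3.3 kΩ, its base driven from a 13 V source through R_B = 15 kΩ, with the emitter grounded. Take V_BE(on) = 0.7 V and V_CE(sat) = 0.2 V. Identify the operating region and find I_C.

saturation; I_C ≈ 4.5 mA

Assume active: I_B = (13 − 0.7)/15 = 0.82 mA, giving I_C = β·I_B = 41 mA.
But then V_CE = 15 − 41×3.3 = -120 V < V_CE(sat) = 0.2 V — impossible in the active region.
So the transistor is saturated. With V_CE = 0.2 V, I_C = (V_CC − 0.2)/R_C = 14.8/3.3 = 4.48 mA.
Check: β·I_B = 41 mA > I_C = 4.48 mA, confirming saturation.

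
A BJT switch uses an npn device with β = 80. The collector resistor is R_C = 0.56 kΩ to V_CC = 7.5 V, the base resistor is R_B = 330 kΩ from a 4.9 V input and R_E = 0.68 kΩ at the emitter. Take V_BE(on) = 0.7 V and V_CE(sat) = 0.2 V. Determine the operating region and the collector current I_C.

Assume active. Base-emitter loop: I_B = (V_BB − V_BE)/(R_B + (β+1)R_E) = (4.9 − 0.7)/(330 + 81×0.68) = 0.0109 mA.
I_C = β·I_B = 80×0.0109 = 0.873 mA.
V_CE = V_CC − I_C·R_C − I_E·R_E = 7.5 − 0.873×0.56 − 0.883×0.68 = 6.41 V > V_CE(sat), so the active-region assumption holds.

active; I_C ≈ 0.87 mA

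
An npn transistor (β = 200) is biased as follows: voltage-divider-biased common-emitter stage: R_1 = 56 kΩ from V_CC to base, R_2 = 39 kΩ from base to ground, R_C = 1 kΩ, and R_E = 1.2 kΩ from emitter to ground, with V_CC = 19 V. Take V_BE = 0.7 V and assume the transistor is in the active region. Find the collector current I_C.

Thevenize the base divider: V_Th = V_CC·R_2/(R_1+R_2) = 19×39/95 = 7.8 V, R_Th = R_1‖R_2 = 23 kΩ.
Base-emitter loop: V_Th = I_B·R_Th + V_BE + (β+1)I_B·R_E, so I_B = (7.8 − 0.7) / (23 + 201×1.2) = 0.0269 mA.
I_C = β·I_B = 200×0.0269 = 5.37 mA, and I_E = (β+1)I_B = 5.4 mA.
V_CE = V_CC − I_C·R_C − I_E·R_E = 19 − 5.37×1 − 5.4×1.2 = 7.14 V.
V_CE = 7.14 V > 0.2 V confirms active-region operation.

I_C ≈ 5.4 mA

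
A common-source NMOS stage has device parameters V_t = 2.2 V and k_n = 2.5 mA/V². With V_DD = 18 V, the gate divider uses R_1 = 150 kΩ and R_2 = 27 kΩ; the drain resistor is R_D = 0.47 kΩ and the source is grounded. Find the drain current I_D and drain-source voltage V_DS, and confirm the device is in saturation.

I_D ≈ 0.37 mA, V_DS ≈ 18 V

V_G = V_DD·R_2/(R_1+R_2) = 18×27/177 = 2.75 V. With the source grounded, V_GS = V_G = 2.75 V.
Assume saturation: I_D = (k_n/2)(V_GS − V_t)² = (2.5/2)×(2.75 − 2.2)² = 1.25×0.546² = 0.372 mA.
V_DS = V_DD − I_D·R_D = 18 − 0.372×0.47 = 17.8 V.
Saturation requires V_DS ≥ V_GS − V_t = 0.546 V; 17.8 ≥ 0.546 ✓.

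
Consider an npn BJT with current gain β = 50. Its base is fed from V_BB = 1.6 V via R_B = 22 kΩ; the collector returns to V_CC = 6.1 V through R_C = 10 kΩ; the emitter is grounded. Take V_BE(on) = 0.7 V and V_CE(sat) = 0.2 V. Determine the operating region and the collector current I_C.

Assume active: I_B = (1.6 − 0.7)/22 = 0.0409 mA, giving I_C = β·I_B = 2.05 mA.
But then V_CE = 6.1 − 2.05×10 = -14.4 V < V_CE(sat) = 0.2 V — impossible in the active region.
So the transistor is saturated. With V_CE = 0.2 V, I_C = (V_CC − 0.2)/R_C = 5.9/10 = 0.59 mA.
Check: β·I_B = 2.05 mA > I_C = 0.59 mA, confirming saturation.

saturation; I_C ≈ 0.59 mA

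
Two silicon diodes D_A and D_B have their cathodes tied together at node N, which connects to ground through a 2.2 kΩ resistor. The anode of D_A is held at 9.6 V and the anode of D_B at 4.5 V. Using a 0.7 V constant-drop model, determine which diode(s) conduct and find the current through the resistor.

Assume both conduct. Then node N would need to be at both 9.6−0.7 = 8.9 V and 4.5−0.7 = 3.8 V, which is impossible.
Assume only D_A conducts: V_N = 9.6 − 0.7 = 8.9 V, so I_R = 8.9/2.2 = 4.05 mA.
Check D_B: its anode-to-cathode voltage is 4.5 − 8.9 = -4.4 V < 0.7 V, so it is off. The assumption is consistent.

Only D_A conducts; I_R ≈ 4 mA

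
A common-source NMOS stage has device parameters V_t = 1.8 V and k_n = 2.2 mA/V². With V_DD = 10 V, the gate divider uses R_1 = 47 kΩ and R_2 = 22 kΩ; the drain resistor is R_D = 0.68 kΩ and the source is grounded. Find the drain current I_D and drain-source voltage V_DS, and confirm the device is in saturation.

I_D ≈ 2.1 mA, V_DS ≈ 8.6 V

V_G = V_DD·R_2/(R_1+R_2) = 10×22/69 = 3.19 V. With the source grounded, V_GS = V_G = 3.19 V.
Assume saturation: I_D = (k_n/2)(V_GS − V_t)² = (2.2/2)×(3.19 − 1.8)² = 1.1×1.39² = 2.12 mA.
V_DS = V_DD − I_D·R_D = 10 − 2.12×0.68 = 8.56 V.
Saturation requires V_DS ≥ V_GS − V_t = 1.39 V; 8.56 ≥ 1.39 ✓.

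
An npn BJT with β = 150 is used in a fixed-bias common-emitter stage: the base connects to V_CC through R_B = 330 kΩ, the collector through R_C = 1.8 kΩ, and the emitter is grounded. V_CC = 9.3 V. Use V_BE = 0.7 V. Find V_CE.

Base loop: V_CC = I_B·R_B + V_BE, so I_B = (9.3 − 0.7)/330 kΩ = 0.0261 mA.
In the active region I_C = β·I_B = 150 × 0.0261 = 3.91 mA.
Collector loop: V_CE = V_CC − I_C·R_C = 9.3 − 3.91×1.8 = 2.26 V.
Since V_CE = 2.26 V > V_CE(sat) ≈ 0.2 V, the transistor is in the active region as assumed.

V_CE ≈ 2.3 V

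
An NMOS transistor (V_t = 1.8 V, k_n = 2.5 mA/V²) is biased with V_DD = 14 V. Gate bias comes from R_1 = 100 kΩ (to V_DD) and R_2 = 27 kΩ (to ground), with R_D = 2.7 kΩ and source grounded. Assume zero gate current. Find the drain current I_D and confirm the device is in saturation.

V_G = V_DD·R_2/(R_1+R_2) = 14×27/127 = 2.98 V. With the source grounded, V_GS = V_G = 2.98 V.
Assume saturation: I_D = (k_n/2)(V_GS − V_t)² = (2.5/2)×(2.98 − 1.8)² = 1.25×1.18² = 1.73 mA.
V_DS = V_DD − I_D·R_D = 14 − 1.73×2.7 = 9.33 V.
Saturation requires V_DS ≥ V_GS − V_t = 1.18 V; 9.33 ≥ 1.18 ✓.

I_D ≈ 1.7 mA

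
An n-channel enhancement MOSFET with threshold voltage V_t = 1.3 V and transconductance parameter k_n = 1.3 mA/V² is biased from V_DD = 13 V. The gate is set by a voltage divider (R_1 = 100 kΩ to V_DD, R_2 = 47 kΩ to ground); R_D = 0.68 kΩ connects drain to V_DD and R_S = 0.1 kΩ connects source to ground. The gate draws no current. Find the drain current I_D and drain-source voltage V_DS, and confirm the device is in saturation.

I_D ≈ 3.9 mA, V_DS ≈ 9.9 V

V_G = V_DD·R_2/(R_1+R_2) = 13×47/147 = 4.16 V.
Assume saturation: I_D = (k_n/2)(V_GS − V_t)² with V_GS = V_G − I_D·R_S = 4.16 − 0.1·I_D.
Substituting gives 0.0065·I_D² − 1.37·I_D + 5.3 = 0, with roots I_D = 3.94 or 207 mA.
The root I_D = 207 mA gives V_GS = -16.5 V ≤ V_t, so take I_D = 3.94 mA.
Then V_GS = 3.76 V and V_DS = V_DD − I_D(R_D+R_S) = 13 − 3.94×0.78 = 9.93 V.
Saturation requires V_DS ≥ V_GS − V_t = 2.46 V; 9.93 ≥ 2.46 ✓.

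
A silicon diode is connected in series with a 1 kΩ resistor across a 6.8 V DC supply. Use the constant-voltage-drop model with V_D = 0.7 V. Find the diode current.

I ≈ 6.1 mA

KVL around the loop: 6.8 = V_D + I·R = 0.7 + I × 1 kΩ.
So I = (6.8 − 0.7) / 1 kΩ = 6.1 / 1 = 6.1 mA.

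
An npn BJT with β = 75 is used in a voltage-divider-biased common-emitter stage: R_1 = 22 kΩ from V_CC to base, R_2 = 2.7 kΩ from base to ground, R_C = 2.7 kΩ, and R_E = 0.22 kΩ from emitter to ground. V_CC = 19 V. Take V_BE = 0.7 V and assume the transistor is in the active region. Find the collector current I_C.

Thevenize the base divider: V_Th = V_CC·R_2/(R_1+R_2) = 19×2.7/24.7 = 2.08 V, R_Th = R_1‖R_2 = 2.4 kΩ.
Base-emitter loop: V_Th = I_B·R_Th + V_BE + (β+1)I_B·R_E, so I_B = (2.08 − 0.7) / (2.4 + 76×0.22) = 0.072 mA.
I_C = β·I_B = 75×0.072 = 5.4 mA, and I_E = (β+1)I_B = 5.47 mA.
V_CE = V_CC − I_C·R_C − I_E·R_E = 19 − 5.4×2.7 − 5.47×0.22 = 3.22 V.
V_CE = 3.22 V > 0.2 V confirms active-region operation.

I_C ≈ 5.4 mA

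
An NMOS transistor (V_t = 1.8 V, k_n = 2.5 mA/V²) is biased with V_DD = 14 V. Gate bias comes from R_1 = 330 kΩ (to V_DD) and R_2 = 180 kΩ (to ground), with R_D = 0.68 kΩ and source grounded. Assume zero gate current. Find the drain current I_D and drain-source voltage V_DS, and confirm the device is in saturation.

I_D ≈ 12 mA, V_DS ≈ 5.6 V

V_G = V_DD·R_2/(R_1+R_2) = 14×180/510 = 4.94 V. With the source grounded, V_GS = V_G = 4.94 V.
Assume saturation: I_D = (k_n/2)(V_GS − V_t)² = (2.5/2)×(4.94 − 1.8)² = 1.25×3.14² = 12.3 mA.
V_DS = V_DD − I_D·R_D = 14 − 12.3×0.68 = 5.61 V.
Saturation requires V_DS ≥ V_GS − V_t = 3.14 V; 5.61 ≥ 3.14 ✓.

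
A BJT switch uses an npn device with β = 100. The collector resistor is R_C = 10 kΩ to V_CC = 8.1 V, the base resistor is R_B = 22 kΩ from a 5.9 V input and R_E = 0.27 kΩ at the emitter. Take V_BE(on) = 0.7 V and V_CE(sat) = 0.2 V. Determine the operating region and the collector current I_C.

Assume active: I_B = (5.9 − 0.7)/(22 + 101×0.27) = 0.106 mA, I_C = β·I_B = 10.6 mA.
Then V_CE = 8.1 − 10.6×10 − 10.7×0.27 = -100 V < 0.2 V — the active assumption fails.
Re-solve with V_CE = 0.2 V. KCL at the emitter: V_E/R_E = (V_BB−0.7−V_E)/R_B + (V_CC−0.2−V_E)/R_C, giving V_E = 0.267 V.
I_C = (V_CC − 0.2 − V_E)/R_C = (7.9 − 0.267)/10 = 0.763 mA.
Check: I_B = (5.2 − 0.267)/22 = 0.224 mA, and β·I_B = 22.4 mA > I_C, confirming saturation.

saturation; I_C ≈ 0.76 mA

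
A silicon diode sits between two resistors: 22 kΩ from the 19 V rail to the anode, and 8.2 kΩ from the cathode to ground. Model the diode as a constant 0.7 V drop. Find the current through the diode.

The two resistors are in series with the diode, so KVL gives 19 = I·22 + 0.7 + I·8.2.
I = (19 − 0.7) / (22 + 8.2) kΩ = 18.3 / 30.2 = 0.606 mA.

I ≈ 0.61 mA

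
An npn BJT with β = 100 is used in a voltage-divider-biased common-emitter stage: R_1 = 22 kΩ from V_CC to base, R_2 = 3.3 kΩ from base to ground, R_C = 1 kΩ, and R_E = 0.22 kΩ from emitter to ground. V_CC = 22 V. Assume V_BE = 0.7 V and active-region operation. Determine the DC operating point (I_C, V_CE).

Thevenize the base divider: V_Th = V_CC·R_2/(R_1+R_2) = 22×3.3/25.3 = 2.87 V, R_Th = R_1‖R_2 = 2.87 kΩ.
Base-emitter loop: V_Th = I_B·R_Th + V_BE + (β+1)I_B·R_E, so I_B = (2.87 − 0.7) / (2.87 + 101×0.22) = 0.0865 mA.
I_C = β·I_B = 100×0.0865 = 8.65 mA, and I_E = (β+1)I_B = 8.73 mA.
V_CE = V_CC − I_C·R_C − I_E·R_E = 22 − 8.65×1 − 8.73×0.22 = 11.4 V.
V_CE = 11.4 V > 0.2 V confirms active-region operation.

I_C ≈ 8.6 mA, V_CE ≈ 11 V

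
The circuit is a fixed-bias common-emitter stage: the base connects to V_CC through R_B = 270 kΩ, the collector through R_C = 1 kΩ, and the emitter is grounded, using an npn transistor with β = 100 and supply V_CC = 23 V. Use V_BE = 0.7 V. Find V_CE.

V_CE ≈ 15 V

Base loop: V_CC = I_B·R_B + V_BE, so I_B = (23 − 0.7)/270 kΩ = 0.0826 mA.
In the active region I_C = β·I_B = 100 × 0.0826 = 8.26 mA.
Collector loop: V_CE = V_CC − I_C·R_C = 23 − 8.26×1 = 14.7 V.
Since V_CE = 14.7 V > V_CE(sat) ≈ 0.2 V, the transistor is in the active region as assumed.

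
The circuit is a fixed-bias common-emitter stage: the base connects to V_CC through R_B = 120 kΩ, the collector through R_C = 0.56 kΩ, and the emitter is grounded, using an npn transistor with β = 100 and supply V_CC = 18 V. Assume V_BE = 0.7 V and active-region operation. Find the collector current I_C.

Base loop: V_CC = I_B·R_B + V_BE, so I_B = (18 − 0.7)/120 kΩ = 0.144 mA.
In the active region I_C = β·I_B = 100 × 0.144 = 14.4 mA.
Collector loop: V_CE = V_CC − I_C·R_C = 18 − 14.4×0.56 = 9.93 V.
Since V_CE = 9.93 V > V_CE(sat) ≈ 0.2 V, the transistor is in the active region as assumed.

I_C ≈ 14 mA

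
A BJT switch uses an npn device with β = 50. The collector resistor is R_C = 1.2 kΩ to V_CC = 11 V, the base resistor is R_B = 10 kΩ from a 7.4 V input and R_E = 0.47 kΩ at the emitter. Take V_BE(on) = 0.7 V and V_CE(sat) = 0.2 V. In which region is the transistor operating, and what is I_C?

Assume active: I_B = (7.4 − 0.7)/(10 + 51×0.47) = 0.197 mA, I_C = β·I_B = 9.86 mA.
Then V_CE = 11 − 9.86×1.2 − 10.1×0.47 = -5.56 V < 0.2 V — the active assumption fails.
Re-solve with V_CE = 0.2 V. KCL at the emitter: V_E/R_E = (V_BB−0.7−V_E)/R_B + (V_CC−0.2−V_E)/R_C, giving V_E = 3.16 V.
I_C = (V_CC − 0.2 − V_E)/R_C = (10.8 − 3.16)/1.2 = 6.37 mA.
Check: I_B = (6.7 − 3.16)/10 = 0.354 mA, and β·I_B = 17.7 mA > I_C, confirming saturation.

saturation; I_C ≈ 6.4 mA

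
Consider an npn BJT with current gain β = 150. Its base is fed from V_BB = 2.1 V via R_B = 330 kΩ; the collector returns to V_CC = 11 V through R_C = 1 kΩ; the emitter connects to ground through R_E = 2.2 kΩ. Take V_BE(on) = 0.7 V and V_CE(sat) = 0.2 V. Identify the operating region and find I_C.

Assume active. Base-emitter loop: I_B = (V_BB − V_BE)/(R_B + (β+1)R_E) = (2.1 − 0.7)/(330 + 151×2.2) = 0.00211 mA.
I_C = β·I_B = 150×0.00211 = 0.317 mA.
V_CE = V_CC − I_C·R_C − I_E·R_E = 11 − 0.317×1 − 0.319×2.2 = 9.98 V > V_CE(sat), so the active-region assumption holds.

active; I_C ≈ 0.32 mA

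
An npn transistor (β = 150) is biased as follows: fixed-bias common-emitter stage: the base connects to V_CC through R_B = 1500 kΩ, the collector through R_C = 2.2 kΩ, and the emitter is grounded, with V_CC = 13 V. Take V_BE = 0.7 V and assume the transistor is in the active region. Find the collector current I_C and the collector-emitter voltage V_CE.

Base loop: V_CC = I_B·R_B + V_BE, so I_B = (13 − 0.7)/1500 kΩ = 0.0082 mA.
In the active region I_C = β·I_B = 150 × 0.0082 = 1.23 mA.
Collector loop: V_CE = V_CC − I_C·R_C = 13 − 1.23×2.2 = 10.3 V.
Since V_CE = 10.3 V > V_CE(sat) ≈ 0.2 V, the transistor is in the active region as assumed.

I_C ≈ 1.2 mA, V_CE ≈ 10 V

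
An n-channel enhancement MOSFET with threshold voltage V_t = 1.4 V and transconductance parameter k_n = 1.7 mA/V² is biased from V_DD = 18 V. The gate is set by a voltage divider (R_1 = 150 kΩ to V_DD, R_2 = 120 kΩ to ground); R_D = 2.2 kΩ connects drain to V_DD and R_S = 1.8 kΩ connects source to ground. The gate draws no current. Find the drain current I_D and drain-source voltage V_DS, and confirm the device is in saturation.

V_G = V_DD·R_2/(R_1+R_2) = 18×120/270 = 8 V.
Assume saturation: I_D = (k_n/2)(V_GS − V_t)² with V_GS = V_G − I_D·R_S = 8 − 1.8·I_D.
Substituting gives 2.75·I_D² − 21.2·I_D + 37 = 0, with roots I_D = 2.68 or 5.02 mA.
The root I_D = 5.02 mA gives V_GS = -1.03 V ≤ V_t, so take I_D = 2.68 mA.
Then V_GS = 3.18 V and V_DS = V_DD − I_D(R_D+R_S) = 18 − 2.68×4 = 7.28 V.
Saturation requires V_DS ≥ V_GS − V_t = 1.78 V; 7.28 ≥ 1.78 ✓.

I_D ≈ 2.7 mA, V_DS ≈ 7.3 V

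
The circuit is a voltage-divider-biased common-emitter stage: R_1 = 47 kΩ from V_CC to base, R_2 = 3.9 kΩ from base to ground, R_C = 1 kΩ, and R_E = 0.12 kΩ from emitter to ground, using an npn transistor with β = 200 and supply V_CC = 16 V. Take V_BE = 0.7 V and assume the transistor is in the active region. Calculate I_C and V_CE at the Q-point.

I_C ≈ 3.8 mA, V_CE ≈ 12 V

Thevenize the base divider: V_Th = V_CC·R_2/(R_1+R_2) = 16×3.9/50.9 = 1.23 V, R_Th = R_1‖R_2 = 3.6 kΩ.
Base-emitter loop: V_Th = I_B·R_Th + V_BE + (β+1)I_B·R_E, so I_B = (1.23 − 0.7) / (3.6 + 201×0.12) = 0.019 mA.
I_C = β·I_B = 200×0.019 = 3.79 mA, and I_E = (β+1)I_B = 3.81 mA.
V_CE = V_CC − I_C·R_C − I_E·R_E = 16 − 3.79×1 − 3.81×0.12 = 11.7 V.
V_CE = 11.7 V > 0.2 V confirms active-region operation.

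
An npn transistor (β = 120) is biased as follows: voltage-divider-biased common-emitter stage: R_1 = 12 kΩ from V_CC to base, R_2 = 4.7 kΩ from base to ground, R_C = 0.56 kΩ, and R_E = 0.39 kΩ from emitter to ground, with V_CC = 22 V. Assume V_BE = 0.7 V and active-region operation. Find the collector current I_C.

I_C ≈ 13 mA

Thevenize the base divider: V_Th = V_CC·R_2/(R_1+R_2) = 22×4.7/16.7 = 6.19 V, R_Th = R_1‖R_2 = 3.38 kΩ.
Base-emitter loop: V_Th = I_B·R_Th + V_BE + (β+1)I_B·R_E, so I_B = (6.19 − 0.7) / (3.38 + 121×0.39) = 0.109 mA.
I_C = β·I_B = 120×0.109 = 13 mA, and I_E = (β+1)I_B = 13.1 mA.
V_CE = V_CC − I_C·R_C − I_E·R_E = 22 − 13×0.56 − 13.1×0.39 = 9.58 V.
V_CE = 9.58 V > 0.2 V confirms active-region operation.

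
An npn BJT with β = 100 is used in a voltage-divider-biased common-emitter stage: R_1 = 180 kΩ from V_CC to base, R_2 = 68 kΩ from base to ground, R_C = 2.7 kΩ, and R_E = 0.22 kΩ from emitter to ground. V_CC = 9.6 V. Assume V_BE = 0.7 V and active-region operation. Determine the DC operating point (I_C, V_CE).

I_C ≈ 2.7 mA, V_CE ≈ 1.7 V

Thevenize the base divider: V_Th = V_CC·R_2/(R_1+R_2) = 9.6×68/248 = 2.63 V, R_Th = R_1‖R_2 = 49.4 kΩ.
Base-emitter loop: V_Th = I_B·R_Th + V_BE + (β+1)I_B·R_E, so I_B = (2.63 − 0.7) / (49.4 + 101×0.22) = 0.027 mA.
I_C = β·I_B = 100×0.027 = 2.7 mA, and I_E = (β+1)I_B = 2.73 mA.
V_CE = V_CC − I_C·R_C − I_E·R_E = 9.6 − 2.7×2.7 − 2.73×0.22 = 1.71 V.
V_CE = 1.71 V > 0.2 V confirms active-region operation.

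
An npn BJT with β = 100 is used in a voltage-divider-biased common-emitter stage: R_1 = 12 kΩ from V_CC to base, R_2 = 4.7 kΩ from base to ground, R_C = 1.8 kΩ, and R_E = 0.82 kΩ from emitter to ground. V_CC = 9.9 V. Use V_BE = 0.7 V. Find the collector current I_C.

Thevenize the base divider: V_Th = V_CC·R_2/(R_1+R_2) = 9.9×4.7/16.7 = 2.79 V, R_Th = R_1‖R_2 = 3.38 kΩ.
Base-emitter loop: V_Th = I_B·R_Th + V_BE + (β+1)I_B·R_E, so I_B = (2.79 − 0.7) / (3.38 + 101×0.82) = 0.0242 mA.
I_C = β·I_B = 100×0.0242 = 2.42 mA, and I_E = (β+1)I_B = 2.44 mA.
V_CE = V_CC − I_C·R_C − I_E·R_E = 9.9 − 2.42×1.8 − 2.44×0.82 = 3.54 V.
V_CE = 3.54 V > 0.2 V confirms active-region operation.

I_C ≈ 2.4 mA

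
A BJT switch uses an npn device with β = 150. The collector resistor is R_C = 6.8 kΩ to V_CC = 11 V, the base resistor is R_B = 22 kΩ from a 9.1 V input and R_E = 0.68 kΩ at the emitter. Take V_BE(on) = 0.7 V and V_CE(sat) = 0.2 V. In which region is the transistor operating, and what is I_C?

saturation; I_C ≈ 1.4 mA

Assume active: I_B = (9.1 − 0.7)/(22 + 151×0.68) = 0.0674 mA, I_C = β·I_B = 10.1 mA.
Then V_CE = 11 − 10.1×6.8 − 10.2×0.68 = -64.6 V < 0.2 V — the active assumption fails.
Re-solve with V_CE = 0.2 V. KCL at the emitter: V_E/R_E = (V_BB−0.7−V_E)/R_B + (V_CC−0.2−V_E)/R_C, giving V_E = 1.18 V.
I_C = (V_CC − 0.2 − V_E)/R_C = (10.8 − 1.18)/6.8 = 1.41 mA.
Check: I_B = (8.4 − 1.18)/22 = 0.328 mA, and β·I_B = 49.2 mA > I_C, confirming saturation.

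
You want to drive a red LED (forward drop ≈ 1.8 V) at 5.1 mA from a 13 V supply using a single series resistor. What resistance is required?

The resistor drops V_S − V_D = 13 − 1.8 = 11.2 V at 5.1 mA.
R = 11.2 V / 5.1 mA = 2.2 kΩ.

R ≈ 2.2 kΩ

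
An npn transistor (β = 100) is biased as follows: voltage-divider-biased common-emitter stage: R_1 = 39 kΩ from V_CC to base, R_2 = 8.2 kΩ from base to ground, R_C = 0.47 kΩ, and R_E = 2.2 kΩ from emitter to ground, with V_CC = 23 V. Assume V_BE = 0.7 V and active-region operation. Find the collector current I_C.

I_C ≈ 1.4 mA

Thevenize the base divider: V_Th = V_CC·R_2/(R_1+R_2) = 23×8.2/47.2 = 4 V, R_Th = R_1‖R_2 = 6.78 kΩ.
Base-emitter loop: V_Th = I_B·R_Th + V_BE + (β+1)I_B·R_E, so I_B = (4 − 0.7) / (6.78 + 101×2.2) = 0.0144 mA.
I_C = β·I_B = 100×0.0144 = 1.44 mA, and I_E = (β+1)I_B = 1.45 mA.
V_CE = V_CC − I_C·R_C − I_E·R_E = 23 − 1.44×0.47 − 1.45×2.2 = 19.1 V.
V_CE = 19.1 V > 0.2 V confirms active-region operation.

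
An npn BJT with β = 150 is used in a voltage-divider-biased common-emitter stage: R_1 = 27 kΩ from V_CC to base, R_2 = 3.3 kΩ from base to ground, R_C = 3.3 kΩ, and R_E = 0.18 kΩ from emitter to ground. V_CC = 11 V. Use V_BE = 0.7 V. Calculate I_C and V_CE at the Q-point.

Thevenize the base divider: V_Th = V_CC·R_2/(R_1+R_2) = 11×3.3/30.3 = 1.2 V, R_Th = R_1‖R_2 = 2.94 kΩ.
Base-emitter loop: V_Th = I_B·R_Th + V_BE + (β+1)I_B·R_E, so I_B = (1.2 − 0.7) / (2.94 + 151×0.18) = 0.0165 mA.
I_C = β·I_B = 150×0.0165 = 2.48 mA, and I_E = (β+1)I_B = 2.5 mA.
V_CE = V_CC − I_C·R_C − I_E·R_E = 11 − 2.48×3.3 − 2.5×0.18 = 2.37 V.
V_CE = 2.37 V > 0.2 V confirms active-region operation.

I_C ≈ 2.5 mA, V_CE ≈ 2.4 V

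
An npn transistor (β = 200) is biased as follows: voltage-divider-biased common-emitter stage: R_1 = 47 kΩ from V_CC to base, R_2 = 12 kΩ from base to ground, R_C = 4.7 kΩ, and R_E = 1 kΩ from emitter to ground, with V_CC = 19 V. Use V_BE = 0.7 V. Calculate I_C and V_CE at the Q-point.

I_C ≈ 3 mA, V_CE ≈ 1.9 V

Thevenize the base divider: V_Th = V_CC·R_2/(R_1+R_2) = 19×12/59 = 3.86 V, R_Th = R_1‖R_2 = 9.56 kΩ.
Base-emitter loop: V_Th = I_B·R_Th + V_BE + (β+1)I_B·R_E, so I_B = (3.86 − 0.7) / (9.56 + 201×1) = 0.015 mA.
I_C = β·I_B = 200×0.015 = 3.01 mA, and I_E = (β+1)I_B = 3.02 mA.
V_CE = V_CC − I_C·R_C − I_E·R_E = 19 − 3.01×4.7 − 3.02×1 = 1.85 V.
V_CE = 1.85 V > 0.2 V confirms active-region operation.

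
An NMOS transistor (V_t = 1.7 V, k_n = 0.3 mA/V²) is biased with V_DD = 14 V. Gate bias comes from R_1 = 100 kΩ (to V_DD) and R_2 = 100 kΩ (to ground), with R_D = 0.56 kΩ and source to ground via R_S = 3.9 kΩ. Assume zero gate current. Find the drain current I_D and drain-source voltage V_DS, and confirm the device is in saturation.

I_D ≈ 0.78 mA, V_DS ≈ 11 V

V_G = V_DD·R_2/(R_1+R_2) = 14×100/200 = 7 V.
Assume saturation: I_D = (k_n/2)(V_GS − V_t)² with V_GS = V_G − I_D·R_S = 7 − 3.9·I_D.
Substituting gives 2.28·I_D² − 7.2·I_D + 4.21 = 0, with roots I_D = 0.776 or 2.38 mA.
The root I_D = 2.38 mA gives V_GS = -2.28 V ≤ V_t, so take I_D = 0.776 mA.
Then V_GS = 3.97 V and V_DS = V_DD − I_D(R_D+R_S) = 14 − 0.776×4.46 = 10.5 V.
Saturation requires V_DS ≥ V_GS − V_t = 2.27 V; 10.5 ≥ 2.27 ✓.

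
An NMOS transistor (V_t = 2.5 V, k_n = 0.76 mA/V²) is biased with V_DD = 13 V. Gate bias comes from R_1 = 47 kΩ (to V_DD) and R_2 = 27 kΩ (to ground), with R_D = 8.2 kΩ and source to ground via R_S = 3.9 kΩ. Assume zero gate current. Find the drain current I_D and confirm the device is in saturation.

I_D ≈ 0.33 mA

V_G = V_DD·R_2/(R_1+R_2) = 13×27/74 = 4.74 V.
Assume saturation: I_D = (k_n/2)(V_GS − V_t)² with V_GS = V_G − I_D·R_S = 4.74 − 3.9·I_D.
Substituting gives 5.78·I_D² − 7.65·I_D + 1.91 = 0, with roots I_D = 0.335 or 0.989 mA.
The root I_D = 0.989 mA gives V_GS = 0.887 V ≤ V_t, so take I_D = 0.335 mA.
Then V_GS = 3.44 V and V_DS = V_DD − I_D(R_D+R_S) = 13 − 0.335×12.1 = 8.95 V.
Saturation requires V_DS ≥ V_GS − V_t = 0.938 V; 8.95 ≥ 0.938 ✓.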